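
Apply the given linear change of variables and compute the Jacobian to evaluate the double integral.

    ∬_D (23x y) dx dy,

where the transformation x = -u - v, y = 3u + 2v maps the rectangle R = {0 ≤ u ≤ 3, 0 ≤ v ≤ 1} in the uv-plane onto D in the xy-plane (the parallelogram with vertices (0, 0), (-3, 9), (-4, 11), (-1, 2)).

Compute the Jacobian determinant of (x, y) with respect to (u, v):

    ∂(x,y)/∂(u,v) = | -1  -1 | = (-1)(2) - (-1)(3) = 1.
                   | 3  2 |

Its absolute value is |J| = 1 (the area scaling factor).

Substituting x = -u - v, y = 3u + 2v into the integrand,

    23x y → -69u^2 - 115u v - 46v^2,

so the integral becomes

    ∬_R (-69u^2 - 115u v - 46v^2) · |J| du dv = ∫_0^3 ∫_0^1 (-69u^2 - 115u v - 46v^2) dv du.

Inner (v): -69u^2 - 115u/2 - 46/3.
Outer (u): -3703/4.

Therefore ∬_D (23x y) dx dy = -3703/4.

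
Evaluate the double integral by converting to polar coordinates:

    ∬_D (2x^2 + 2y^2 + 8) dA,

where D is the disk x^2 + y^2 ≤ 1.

The region D is 0 ≤ r ≤ 1, 0 ≤ θ ≤ 2π in polar coordinates, where x = r cos(θ), y = r sin(θ), and dA = r dr dθ.

Under the substitution, the integrand becomes 2r^2 + 8, so

    ∬_D (2x^2 + 2y^2 + 8) dA = ∫_{0}^{2π} ∫_{0}^{1} (2r^2 + 8) · r dr dθ.

Inner integral (in r): ∫_{0}^{1} (2r^2 + 8) · r dr = 9/2.

Outer integral (in θ): ∫_{0}^{2π} (9/2) dθ = 9π.

Therefore ∬_D (2x^2 + 2y^2 + 8) dA = 9π.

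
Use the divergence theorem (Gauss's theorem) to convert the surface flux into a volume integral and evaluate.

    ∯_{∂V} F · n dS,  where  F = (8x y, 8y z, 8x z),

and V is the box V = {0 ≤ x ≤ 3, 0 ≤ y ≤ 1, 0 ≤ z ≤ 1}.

By the divergence theorem,

    ∯_{∂V} F · n dS = ∭_V (∇ · F) dV.

Compute the divergence:
    ∇ · F = ∂F_x/∂x + ∂F_y/∂y + ∂F_z/∂z = 8y + 8z + 8x = 8x + 8y + 8z.

V is a rectangular box, so dV = dx dy dz with 0 ≤ x ≤ 3, 0 ≤ y ≤ 1, 0 ≤ z ≤ 1.

Integrate (8x + 8y + 8z) over V as an iterated integral:

    ∭_V (∇·F) dV = ∫_0^{3} ∫_0^{1} ∫_0^{1} (8x + 8y + 8z) dz dy dx.

Inner (z from 0 to 1): 8x + 8y + 4.
Middle (y from 0 to 1): 8x + 8.
Outer (x from 0 to 3): 60.

Therefore ∯_{∂V} F · n dS = 60.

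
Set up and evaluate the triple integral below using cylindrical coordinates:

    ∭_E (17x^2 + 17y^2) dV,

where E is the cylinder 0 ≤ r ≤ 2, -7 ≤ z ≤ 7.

In cylindrical coordinates, x = r cos(θ), y = r sin(θ), z = z, and dV = r dr dθ dz.

The integrand becomes 17r^2, so

    ∭_E (17x^2 + 17y^2) dV = ∫_{0}^{2π} ∫_{0}^{2} ∫_{-7}^{7} (17r^2) · r dz dr dθ.

Inner (z): 238r^3.
Middle (r from 0 to 2): 952.
Outer (θ): 1904π.

Therefore the triple integral equals 1904π.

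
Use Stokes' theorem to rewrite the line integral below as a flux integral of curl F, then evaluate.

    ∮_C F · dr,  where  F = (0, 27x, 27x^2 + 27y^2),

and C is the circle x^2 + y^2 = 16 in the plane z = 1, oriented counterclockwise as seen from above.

Let S be the flat disk x^2 + y^2 ≤ 16 in the plane z = 1, with upward unit normal n̂ = ẑ. By Stokes' theorem,

    ∮_C F · dr = ∬_S (∇ × F) · n̂ dS = ∬_D (curl F)_z dA,

where D is the disk x^2 + y^2 ≤ 16.

Compute the curl of F = (0, 27x, 27x^2 + 27y^2):
    (∇ × F)_x = ∂F_z/∂y - ∂F_y/∂z = 54y,
    (∇ × F)_y = ∂F_x/∂z - ∂F_z/∂x = -54x,
    (∇ × F)_z = ∂F_y/∂x - ∂F_x/∂y = 27.

On z = 1, (curl F)_z = 27.

Convert to polar (x = r cos θ, y = r sin θ, dA = r dr dθ); the integrand becomes 27, so

    ∬_D (curl F)_z dA = ∫_0^{2π} ∫_0^{4} (27) · r dr dθ.

Inner (r from 0 to 4): 216.
Outer (θ from 0 to 2π): 432π.

Therefore ∮_C F · dr = 432π.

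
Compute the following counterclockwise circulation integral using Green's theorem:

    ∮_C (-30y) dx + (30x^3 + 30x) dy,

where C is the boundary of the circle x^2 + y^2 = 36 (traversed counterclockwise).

Green's theorem converts the closed line integral into a double integral over the enclosed region D:

    ∮_C P dx + Q dy = ∬_D (∂Q/∂x - ∂P/∂y) dA.

Here P = -30y, Q = 30x^3 + 30x, so

    ∂Q/∂x = 90x^2 + 30,    ∂P/∂y = -30,
    ∂Q/∂x - ∂P/∂y = 90x^2 + 60.

D is the region x^2 + y^2 ≤ 36. Evaluating the double integral:

In polar coordinates (x = r cos θ, y = r sin θ, dA = r dr dθ) the integrand becomes 90r^2cos(θ)^2 + 60, so

    ∬_D (90x^2 + 60) dA = ∫_0^{2π} ∫_0^{6} (90r^2cos(θ)^2 + 60) · r dr dθ.

Inner (r from 0 to 6): 29160cos(θ)^2 + 1080.
Outer (θ from 0 to 2π): 31320π.

Therefore ∮_C P dx + Q dy = 31320π.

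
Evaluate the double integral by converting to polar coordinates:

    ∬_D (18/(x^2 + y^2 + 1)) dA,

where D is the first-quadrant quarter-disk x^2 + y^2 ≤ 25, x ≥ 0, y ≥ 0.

The region D is 0 ≤ r ≤ 5, 0 ≤ θ ≤ π/2 in polar coordinates, where x = r cos(θ), y = r sin(θ), and dA = r dr dθ.

Under the substitution, the integrand becomes 18/(r^2 + 1), so

    ∬_D (18/(x^2 + y^2 + 1)) dA = ∫_{0}^{π/2} ∫_{0}^{5} (18/(r^2 + 1)) · r dr dθ.

Inner integral (in r): ∫_{0}^{5} (18/(r^2 + 1)) · r dr = log(5429503678976).

Outer integral (in θ): ∫_{0}^{π/2} (log(5429503678976)) dθ = log(5429503678976^(π/2)).

Therefore ∬_D (18/(x^2 + y^2 + 1)) dA = log(5429503678976^(π/2)).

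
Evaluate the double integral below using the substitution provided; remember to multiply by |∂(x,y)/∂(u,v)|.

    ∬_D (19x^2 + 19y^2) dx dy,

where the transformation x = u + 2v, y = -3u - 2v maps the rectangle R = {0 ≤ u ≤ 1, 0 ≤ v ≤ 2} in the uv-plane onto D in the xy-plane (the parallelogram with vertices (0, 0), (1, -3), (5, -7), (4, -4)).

Compute the Jacobian determinant of (x, y) with respect to (u, v):

    ∂(x,y)/∂(u,v) = | 1  2 | = (1)(-2) - (2)(-3) = 4.
                   | -3  -2 |

Its absolute value is |J| = 4 (the area scaling factor).

Substituting x = u + 2v, y = -3u - 2v into the integrand,

    19x^2 + 19y^2 → 190u^2 + 304u v + 152v^2,

so the integral becomes

    ∬_R (190u^2 + 304u v + 152v^2) · |J| du dv = ∫_0^1 ∫_0^2 (760u^2 + 1216u v + 608v^2) dv du.

Inner (v): 1520u^2 + 2432u + 4864/3.
Outer (u): 3344.

Therefore ∬_D (19x^2 + 19y^2) dx dy = 3344.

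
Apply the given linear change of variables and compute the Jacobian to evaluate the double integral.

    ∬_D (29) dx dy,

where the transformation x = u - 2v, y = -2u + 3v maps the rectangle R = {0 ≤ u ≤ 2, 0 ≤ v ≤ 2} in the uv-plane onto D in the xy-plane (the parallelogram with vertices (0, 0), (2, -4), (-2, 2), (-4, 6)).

Compute the Jacobian determinant of (x, y) with respect to (u, v):

    ∂(x,y)/∂(u,v) = | 1  -2 | = (1)(3) - (-2)(-2) = -1.
                   | -2  3 |

Its absolute value is |J| = 1 (the area scaling factor).

Substituting x = u - 2v, y = -2u + 3v into the integrand,

    29 → 29,

so the integral becomes

    ∬_R (29) · |J| du dv = ∫_0^2 ∫_0^2 (29) dv du.

Inner (v): 58.
Outer (u): 116.

Therefore ∬_D (29) dx dy = 116.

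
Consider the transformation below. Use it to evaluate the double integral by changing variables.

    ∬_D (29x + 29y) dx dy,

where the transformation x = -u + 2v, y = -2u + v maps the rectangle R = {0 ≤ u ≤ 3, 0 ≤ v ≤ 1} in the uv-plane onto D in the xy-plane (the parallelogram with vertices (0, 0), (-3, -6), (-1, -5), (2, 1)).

Compute the Jacobian determinant of (x, y) with respect to (u, v):

    ∂(x,y)/∂(u,v) = | -1  2 | = (-1)(1) - (2)(-2) = 3.
                   | -2  1 |

Its absolute value is |J| = 3 (the area scaling factor).

Substituting x = -u + 2v, y = -2u + v into the integrand,

    29x + 29y → -87u + 87v,

so the integral becomes

    ∬_R (-87u + 87v) · |J| du dv = ∫_0^3 ∫_0^1 (-261u + 261v) dv du.

Inner (v): 261/2 - 261u.
Outer (u): -783.

Therefore ∬_D (29x + 29y) dx dy = -783.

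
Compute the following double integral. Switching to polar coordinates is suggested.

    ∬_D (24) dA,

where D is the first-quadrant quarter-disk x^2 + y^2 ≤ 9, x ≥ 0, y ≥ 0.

The region D is 0 ≤ r ≤ 3, 0 ≤ θ ≤ π/2 in polar coordinates, where x = r cos(θ), y = r sin(θ), and dA = r dr dθ.

Under the substitution, the integrand becomes 24, so

    ∬_D (24) dA = ∫_{0}^{π/2} ∫_{0}^{3} (24) · r dr dθ.

Inner integral (in r): ∫_{0}^{3} (24) · r dr = 108.

Outer integral (in θ): ∫_{0}^{π/2} (108) dθ = 54π.

Therefore ∬_D (24) dA = 54π.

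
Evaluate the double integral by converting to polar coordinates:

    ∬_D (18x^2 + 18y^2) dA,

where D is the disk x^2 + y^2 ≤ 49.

The region D is 0 ≤ r ≤ 7, 0 ≤ θ ≤ 2π in polar coordinates, where x = r cos(θ), y = r sin(θ), and dA = r dr dθ.

Under the substitution, the integrand becomes 18r^2, so

    ∬_D (18x^2 + 18y^2) dA = ∫_{0}^{2π} ∫_{0}^{7} (18r^2) · r dr dθ.

Inner integral (in r): ∫_{0}^{7} (18r^2) · r dr = 21609/2.

Outer integral (in θ): ∫_{0}^{2π} (21609/2) dθ = 21609π.

Therefore ∬_D (18x^2 + 18y^2) dA = 21609π.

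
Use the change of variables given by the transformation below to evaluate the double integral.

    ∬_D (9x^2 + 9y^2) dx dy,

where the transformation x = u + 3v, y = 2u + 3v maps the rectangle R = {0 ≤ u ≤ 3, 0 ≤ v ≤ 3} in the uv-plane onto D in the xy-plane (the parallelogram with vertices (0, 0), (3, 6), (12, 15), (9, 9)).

Compute the Jacobian determinant of (x, y) with respect to (u, v):

    ∂(x,y)/∂(u,v) = | 1  3 | = (1)(3) - (3)(2) = -3.
                   | 2  3 |

Its absolute value is |J| = 3 (the area scaling factor).

Substituting x = u + 3v, y = 2u + 3v into the integrand,

    9x^2 + 9y^2 → 45u^2 + 162u v + 162v^2,

so the integral becomes

    ∬_R (45u^2 + 162u v + 162v^2) · |J| du dv = ∫_0^3 ∫_0^3 (135u^2 + 486u v + 486v^2) dv du.

Inner (v): 405u^2 + 2187u + 4374.
Outer (u): 53217/2.

Therefore ∬_D (9x^2 + 9y^2) dx dy = 53217/2.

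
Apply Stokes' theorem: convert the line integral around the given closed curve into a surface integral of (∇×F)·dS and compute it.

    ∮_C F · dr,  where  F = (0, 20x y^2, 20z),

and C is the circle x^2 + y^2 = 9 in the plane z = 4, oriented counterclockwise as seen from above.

Let S be the flat disk x^2 + y^2 ≤ 9 in the plane z = 4, with upward unit normal n̂ = ẑ. By Stokes' theorem,

    ∮_C F · dr = ∬_S (∇ × F) · n̂ dS = ∬_D (curl F)_z dA,

where D is the disk x^2 + y^2 ≤ 9.

Compute the curl of F = (0, 20x y^2, 20z):
    (∇ × F)_x = ∂F_z/∂y - ∂F_y/∂z = 0,
    (∇ × F)_y = ∂F_x/∂z - ∂F_z/∂x = 0,
    (∇ × F)_z = ∂F_y/∂x - ∂F_x/∂y = 20y^2.

On z = 4, (curl F)_z = 20y^2.

Convert to polar (x = r cos θ, y = r sin θ, dA = r dr dθ); the integrand becomes 20r^2sin(θ)^2, so

    ∬_D (curl F)_z dA = ∫_0^{2π} ∫_0^{3} (20r^2sin(θ)^2) · r dr dθ.

Inner (r from 0 to 3): 405sin(θ)^2.
Outer (θ from 0 to 2π): 405π.

Therefore ∮_C F · dr = 405π.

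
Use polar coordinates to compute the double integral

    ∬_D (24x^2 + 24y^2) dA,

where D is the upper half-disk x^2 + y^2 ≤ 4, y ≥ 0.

The region D is 0 ≤ r ≤ 2, 0 ≤ θ ≤ π in polar coordinates, where x = r cos(θ), y = r sin(θ), and dA = r dr dθ.

Under the substitution, the integrand becomes 24r^2, so

    ∬_D (24x^2 + 24y^2) dA = ∫_{0}^{π} ∫_{0}^{2} (24r^2) · r dr dθ.

Inner integral (in r): ∫_{0}^{2} (24r^2) · r dr = 96.

Outer integral (in θ): ∫_{0}^{π} (96) dθ = 96π.

Therefore ∬_D (24x^2 + 24y^2) dA = 96π.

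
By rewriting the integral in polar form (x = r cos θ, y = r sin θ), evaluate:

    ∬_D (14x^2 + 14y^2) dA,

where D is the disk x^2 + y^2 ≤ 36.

The region D is 0 ≤ r ≤ 6, 0 ≤ θ ≤ 2π in polar coordinates, where x = r cos(θ), y = r sin(θ), and dA = r dr dθ.

Under the substitution, the integrand becomes 14r^2, so

    ∬_D (14x^2 + 14y^2) dA = ∫_{0}^{2π} ∫_{0}^{6} (14r^2) · r dr dθ.

Inner integral (in r): ∫_{0}^{6} (14r^2) · r dr = 4536.

Outer integral (in θ): ∫_{0}^{2π} (4536) dθ = 9072π.

Therefore ∬_D (14x^2 + 14y^2) dA = 9072π.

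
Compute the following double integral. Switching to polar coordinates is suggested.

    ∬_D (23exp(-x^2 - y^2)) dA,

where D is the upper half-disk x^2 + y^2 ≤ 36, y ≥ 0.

The region D is 0 ≤ r ≤ 6, 0 ≤ θ ≤ π in polar coordinates, where x = r cos(θ), y = r sin(θ), and dA = r dr dθ.

Under the substitution, the integrand becomes 23exp(-r^2), so

    ∬_D (23exp(-x^2 - y^2)) dA = ∫_{0}^{π} ∫_{0}^{6} (23exp(-r^2)) · r dr dθ.

Inner integral (in r): ∫_{0}^{6} (23exp(-r^2)) · r dr = 23/2 - 23exp(-36)/2.

Outer integral (in θ): ∫_{0}^{π} (23/2 - 23exp(-36)/2) dθ = -23π (1 - exp(36))exp(-36)/2.

Therefore ∬_D (23exp(-x^2 - y^2)) dA = -23π (1 - exp(36))exp(-36)/2.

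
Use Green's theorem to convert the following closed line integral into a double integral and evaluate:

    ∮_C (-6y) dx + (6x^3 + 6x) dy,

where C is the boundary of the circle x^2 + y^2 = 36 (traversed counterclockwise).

Green's theorem converts the closed line integral into a double integral over the enclosed region D:

    ∮_C P dx + Q dy = ∬_D (∂Q/∂x - ∂P/∂y) dA.

Here P = -6y, Q = 6x^3 + 6x, so

    ∂Q/∂x = 18x^2 + 6,    ∂P/∂y = -6,
    ∂Q/∂x - ∂P/∂y = 18x^2 + 12.

D is the region x^2 + y^2 ≤ 36. Evaluating the double integral:

In polar coordinates (x = r cos θ, y = r sin θ, dA = r dr dθ) the integrand becomes 18r^2cos(θ)^2 + 12, so

    ∬_D (18x^2 + 12) dA = ∫_0^{2π} ∫_0^{6} (18r^2cos(θ)^2 + 12) · r dr dθ.

Inner (r from 0 to 6): 5832cos(θ)^2 + 216.
Outer (θ from 0 to 2π): 6264π.

Therefore ∮_C P dx + Q dy = 6264π.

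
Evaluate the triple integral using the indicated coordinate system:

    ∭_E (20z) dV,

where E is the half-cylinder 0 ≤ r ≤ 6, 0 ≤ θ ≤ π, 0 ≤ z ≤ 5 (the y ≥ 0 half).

In cylindrical coordinates, x = r cos(θ), y = r sin(θ), z = z, and dV = r dr dθ dz.

The integrand becomes 20z, so

    ∭_E (20z) dV = ∫_{0}^{π} ∫_{0}^{6} ∫_{0}^{5} (20z) · r dz dr dθ.

Inner (z): 250r.
Middle (r from 0 to 6): 4500.
Outer (θ): 4500π.

Therefore the triple integral equals 4500π.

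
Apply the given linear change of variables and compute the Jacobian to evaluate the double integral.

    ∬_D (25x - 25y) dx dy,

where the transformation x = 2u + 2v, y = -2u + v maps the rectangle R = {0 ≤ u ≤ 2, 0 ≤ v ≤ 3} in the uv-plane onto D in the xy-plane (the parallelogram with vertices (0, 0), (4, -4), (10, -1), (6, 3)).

Compute the Jacobian determinant of (x, y) with respect to (u, v):

    ∂(x,y)/∂(u,v) = | 2  2 | = (2)(1) - (2)(-2) = 6.
                   | -2  1 |

Its absolute value is |J| = 6 (the area scaling factor).

Substituting x = 2u + 2v, y = -2u + v into the integrand,

    25x - 25y → 100u + 25v,

so the integral becomes

    ∬_R (100u + 25v) · |J| du dv = ∫_0^2 ∫_0^3 (600u + 150v) dv du.

Inner (v): 1800u + 675.
Outer (u): 4950.

Therefore ∬_D (25x - 25y) dx dy = 4950.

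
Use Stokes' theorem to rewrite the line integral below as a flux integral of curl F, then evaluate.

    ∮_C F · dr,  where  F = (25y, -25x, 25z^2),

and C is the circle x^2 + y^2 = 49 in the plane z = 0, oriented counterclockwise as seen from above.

Let S be the flat disk x^2 + y^2 ≤ 49 in the plane z = 0, with upward unit normal n̂ = ẑ. By Stokes' theorem,

    ∮_C F · dr = ∬_S (∇ × F) · n̂ dS = ∬_D (curl F)_z dA,

where D is the disk x^2 + y^2 ≤ 49.

Compute the curl of F = (25y, -25x, 25z^2):
    (∇ × F)_x = ∂F_z/∂y - ∂F_y/∂z = 0,
    (∇ × F)_y = ∂F_x/∂z - ∂F_z/∂x = 0,
    (∇ × F)_z = ∂F_y/∂x - ∂F_x/∂y = -50.

On z = 0, (curl F)_z = -50.

Convert to polar (x = r cos θ, y = r sin θ, dA = r dr dθ); the integrand becomes -50, so

    ∬_D (curl F)_z dA = ∫_0^{2π} ∫_0^{7} (-50) · r dr dθ.

Inner (r from 0 to 7): -1225.
Outer (θ from 0 to 2π): -2450π.

Therefore ∮_C F · dr = -2450π.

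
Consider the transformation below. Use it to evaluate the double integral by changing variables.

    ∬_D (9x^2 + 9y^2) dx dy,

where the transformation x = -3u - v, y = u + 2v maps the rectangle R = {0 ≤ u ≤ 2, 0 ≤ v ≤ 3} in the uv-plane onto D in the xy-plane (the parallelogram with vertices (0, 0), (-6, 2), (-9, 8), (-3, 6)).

Compute the Jacobian determinant of (x, y) with respect to (u, v):

    ∂(x,y)/∂(u,v) = | -3  -1 | = (-3)(2) - (-1)(1) = -5.
                   | 1  2 |

Its absolute value is |J| = 5 (the area scaling factor).

Substituting x = -3u - v, y = u + 2v into the integrand,

    9x^2 + 9y^2 → 90u^2 + 90u v + 45v^2,

so the integral becomes

    ∬_R (90u^2 + 90u v + 45v^2) · |J| du dv = ∫_0^2 ∫_0^3 (450u^2 + 450u v + 225v^2) dv du.

Inner (v): 1350u^2 + 2025u + 2025.
Outer (u): 11700.

Therefore ∬_D (9x^2 + 9y^2) dx dy = 11700.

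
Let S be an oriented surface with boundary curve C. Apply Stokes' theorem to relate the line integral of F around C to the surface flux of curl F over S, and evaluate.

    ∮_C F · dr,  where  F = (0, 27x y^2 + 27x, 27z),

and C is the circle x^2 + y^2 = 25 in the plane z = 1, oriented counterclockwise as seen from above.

Let S be the flat disk x^2 + y^2 ≤ 25 in the plane z = 1, with upward unit normal n̂ = ẑ. By Stokes' theorem,

    ∮_C F · dr = ∬_S (∇ × F) · n̂ dS = ∬_D (curl F)_z dA,

where D is the disk x^2 + y^2 ≤ 25.

Compute the curl of F = (0, 27x y^2 + 27x, 27z):
    (∇ × F)_x = ∂F_z/∂y - ∂F_y/∂z = 0,
    (∇ × F)_y = ∂F_x/∂z - ∂F_z/∂x = 0,
    (∇ × F)_z = ∂F_y/∂x - ∂F_x/∂y = 27y^2 + 27.

On z = 1, (curl F)_z = 27y^2 + 27.

Convert to polar (x = r cos θ, y = r sin θ, dA = r dr dθ); the integrand becomes 27r^2sin(θ)^2 + 27, so

    ∬_D (curl F)_z dA = ∫_0^{2π} ∫_0^{5} (27r^2sin(θ)^2 + 27) · r dr dθ.

Inner (r from 0 to 5): 16875sin(θ)^2/4 + 675/2.
Outer (θ from 0 to 2π): 19575π/4.

Therefore ∮_C F · dr = 19575π/4.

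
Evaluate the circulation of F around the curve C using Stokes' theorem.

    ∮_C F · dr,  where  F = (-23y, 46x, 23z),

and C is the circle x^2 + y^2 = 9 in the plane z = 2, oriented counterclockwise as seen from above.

Let S be the flat disk x^2 + y^2 ≤ 9 in the plane z = 2, with upward unit normal n̂ = ẑ. By Stokes' theorem,

    ∮_C F · dr = ∬_S (∇ × F) · n̂ dS = ∬_D (curl F)_z dA,

where D is the disk x^2 + y^2 ≤ 9.

Compute the curl of F = (-23y, 46x, 23z):
    (∇ × F)_x = ∂F_z/∂y - ∂F_y/∂z = 0,
    (∇ × F)_y = ∂F_x/∂z - ∂F_z/∂x = 0,
    (∇ × F)_z = ∂F_y/∂x - ∂F_x/∂y = 69.

On z = 2, (curl F)_z = 69.

Convert to polar (x = r cos θ, y = r sin θ, dA = r dr dθ); the integrand becomes 69, so

    ∬_D (curl F)_z dA = ∫_0^{2π} ∫_0^{3} (69) · r dr dθ.

Inner (r from 0 to 3): 621/2.
Outer (θ from 0 to 2π): 621π.

Therefore ∮_C F · dr = 621π.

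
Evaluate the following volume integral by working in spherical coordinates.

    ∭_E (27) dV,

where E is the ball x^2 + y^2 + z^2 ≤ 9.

In spherical coordinates, x = ρ sin(φ) cos(θ), y = ρ sin(φ) sin(θ), z = ρ cos(φ), and dV = ρ^2 sin(φ) dρ dφ dθ.

The integrand becomes 27, so

    ∭_E (27) dV = ∫_{0}^{2π} ∫_{0}^{π} ∫_{0}^{3} (27) · ρ^2 sin(φ) dρ dφ dθ.

Inner (ρ): 243sin(φ).
Middle (φ): 486.
Outer (θ): 972π.

Therefore the triple integral equals 972π.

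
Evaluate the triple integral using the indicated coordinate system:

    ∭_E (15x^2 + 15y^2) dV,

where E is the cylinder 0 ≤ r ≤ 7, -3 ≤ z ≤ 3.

In cylindrical coordinates, x = r cos(θ), y = r sin(θ), z = z, and dV = r dr dθ dz.

The integrand becomes 15r^2, so

    ∭_E (15x^2 + 15y^2) dV = ∫_{0}^{2π} ∫_{0}^{7} ∫_{-3}^{3} (15r^2) · r dz dr dθ.

Inner (z): 90r^3.
Middle (r from 0 to 7): 108045/2.
Outer (θ): 108045π.

Therefore the triple integral equals 108045π.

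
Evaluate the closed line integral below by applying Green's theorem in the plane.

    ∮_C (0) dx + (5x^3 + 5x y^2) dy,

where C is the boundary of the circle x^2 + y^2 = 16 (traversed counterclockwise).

Green's theorem converts the closed line integral into a double integral over the enclosed region D:

    ∮_C P dx + Q dy = ∬_D (∂Q/∂x - ∂P/∂y) dA.

Here P = 0, Q = 5x^3 + 5x y^2, so

    ∂Q/∂x = 15x^2 + 5y^2,    ∂P/∂y = 0,
    ∂Q/∂x - ∂P/∂y = 15x^2 + 5y^2.

D is the region x^2 + y^2 ≤ 16. Evaluating the double integral:

In polar coordinates (x = r cos θ, y = r sin θ, dA = r dr dθ) the integrand becomes 5r^2(cos(2θ) + 2), so

    ∬_D (15x^2 + 5y^2) dA = ∫_0^{2π} ∫_0^{4} (5r^2(cos(2θ) + 2)) · r dr dθ.

Inner (r from 0 to 4): 320cos(2θ) + 640.
Outer (θ from 0 to 2π): 1280π.

Therefore ∮_C P dx + Q dy = 1280π.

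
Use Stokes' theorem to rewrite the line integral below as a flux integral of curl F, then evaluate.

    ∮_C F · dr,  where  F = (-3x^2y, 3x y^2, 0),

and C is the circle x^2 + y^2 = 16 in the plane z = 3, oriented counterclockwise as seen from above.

Let S be the flat disk x^2 + y^2 ≤ 16 in the plane z = 3, with upward unit normal n̂ = ẑ. By Stokes' theorem,

    ∮_C F · dr = ∬_S (∇ × F) · n̂ dS = ∬_D (curl F)_z dA,

where D is the disk x^2 + y^2 ≤ 16.

Compute the curl of F = (-3x^2y, 3x y^2, 0):
    (∇ × F)_x = ∂F_z/∂y - ∂F_y/∂z = 0,
    (∇ × F)_y = ∂F_x/∂z - ∂F_z/∂x = 0,
    (∇ × F)_z = ∂F_y/∂x - ∂F_x/∂y = 3x^2 + 3y^2.

On z = 3, (curl F)_z = 3x^2 + 3y^2.

Convert to polar (x = r cos θ, y = r sin θ, dA = r dr dθ); the integrand becomes 3r^2, so

    ∬_D (curl F)_z dA = ∫_0^{2π} ∫_0^{4} (3r^2) · r dr dθ.

Inner (r from 0 to 4): 192.
Outer (θ from 0 to 2π): 384π.

Therefore ∮_C F · dr = 384π.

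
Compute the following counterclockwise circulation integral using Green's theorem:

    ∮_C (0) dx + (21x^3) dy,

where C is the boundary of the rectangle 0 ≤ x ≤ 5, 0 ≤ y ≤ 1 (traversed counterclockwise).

Green's theorem converts the closed line integral into a double integral over the enclosed region D:

    ∮_C P dx + Q dy = ∬_D (∂Q/∂x - ∂P/∂y) dA.

Here P = 0, Q = 21x^3, so

    ∂Q/∂x = 63x^2,    ∂P/∂y = 0,
    ∂Q/∂x - ∂P/∂y = 63x^2.

D is the region 0 ≤ x ≤ 5, 0 ≤ y ≤ 1. Evaluating the double integral:

    ∬_D (63x^2) dA = ∫_0^{5} ∫_0^{1} (63x^2) dy dx.

Inner (y from 0 to 1): 63x^2.
Outer (x from 0 to 5): 2625.

Therefore ∮_C P dx + Q dy = 2625.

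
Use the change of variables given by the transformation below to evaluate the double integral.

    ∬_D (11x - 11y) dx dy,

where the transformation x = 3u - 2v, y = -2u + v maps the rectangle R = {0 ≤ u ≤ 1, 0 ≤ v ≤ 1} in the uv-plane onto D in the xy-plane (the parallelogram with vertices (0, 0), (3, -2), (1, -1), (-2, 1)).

Compute the Jacobian determinant of (x, y) with respect to (u, v):

    ∂(x,y)/∂(u,v) = | 3  -2 | = (3)(1) - (-2)(-2) = -1.
                   | -2  1 |

Its absolute value is |J| = 1 (the area scaling factor).

Substituting x = 3u - 2v, y = -2u + v into the integrand,

    11x - 11y → 55u - 33v,

so the integral becomes

    ∬_R (55u - 33v) · |J| du dv = ∫_0^1 ∫_0^1 (55u - 33v) dv du.

Inner (v): 55u - 33/2.
Outer (u): 11.

Therefore ∬_D (11x - 11y) dx dy = 11.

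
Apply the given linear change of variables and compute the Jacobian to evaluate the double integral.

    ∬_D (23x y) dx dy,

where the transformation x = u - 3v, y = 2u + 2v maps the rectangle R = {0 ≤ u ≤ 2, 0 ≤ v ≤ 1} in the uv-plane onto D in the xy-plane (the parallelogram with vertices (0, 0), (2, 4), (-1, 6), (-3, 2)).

Compute the Jacobian determinant of (x, y) with respect to (u, v):

    ∂(x,y)/∂(u,v) = | 1  -3 | = (1)(2) - (-3)(2) = 8.
                   | 2  2 |

Its absolute value is |J| = 8 (the area scaling factor).

Substituting x = u - 3v, y = 2u + 2v into the integrand,

    23x y → 46u^2 - 92u v - 138v^2,

so the integral becomes

    ∬_R (46u^2 - 92u v - 138v^2) · |J| du dv = ∫_0^2 ∫_0^1 (368u^2 - 736u v - 1104v^2) dv du.

Inner (v): 368u^2 - 368u - 368.
Outer (u): -1472/3.

Therefore ∬_D (23x y) dx dy = -1472/3.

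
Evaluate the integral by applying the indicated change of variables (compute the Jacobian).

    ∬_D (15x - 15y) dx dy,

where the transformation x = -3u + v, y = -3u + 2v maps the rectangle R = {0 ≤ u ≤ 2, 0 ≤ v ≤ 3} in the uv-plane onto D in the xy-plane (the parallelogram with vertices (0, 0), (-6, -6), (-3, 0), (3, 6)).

Compute the Jacobian determinant of (x, y) with respect to (u, v):

    ∂(x,y)/∂(u,v) = | -3  1 | = (-3)(2) - (1)(-3) = -3.
                   | -3  2 |

Its absolute value is |J| = 3 (the area scaling factor).

Substituting x = -3u + v, y = -3u + 2v into the integrand,

    15x - 15y → -15v,

so the integral becomes

    ∬_R (-15v) · |J| du dv = ∫_0^2 ∫_0^3 (-45v) dv du.

Inner (v): -405/2.
Outer (u): -405.

Therefore ∬_D (15x - 15y) dx dy = -405.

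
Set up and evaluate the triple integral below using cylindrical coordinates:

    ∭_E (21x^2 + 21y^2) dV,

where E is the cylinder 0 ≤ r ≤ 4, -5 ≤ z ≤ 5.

In cylindrical coordinates, x = r cos(θ), y = r sin(θ), z = z, and dV = r dr dθ dz.

The integrand becomes 21r^2, so

    ∭_E (21x^2 + 21y^2) dV = ∫_{0}^{2π} ∫_{0}^{4} ∫_{-5}^{5} (21r^2) · r dz dr dθ.

Inner (z): 210r^3.
Middle (r from 0 to 4): 13440.
Outer (θ): 26880π.

Therefore the triple integral equals 26880π.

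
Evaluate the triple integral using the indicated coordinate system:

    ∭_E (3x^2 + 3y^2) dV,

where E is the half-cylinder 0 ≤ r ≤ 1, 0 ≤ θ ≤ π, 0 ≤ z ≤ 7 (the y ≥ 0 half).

In cylindrical coordinates, x = r cos(θ), y = r sin(θ), z = z, and dV = r dr dθ dz.

The integrand becomes 3r^2, so

    ∭_E (3x^2 + 3y^2) dV = ∫_{0}^{π} ∫_{0}^{1} ∫_{0}^{7} (3r^2) · r dz dr dθ.

Inner (z): 21r^3.
Middle (r from 0 to 1): 21/4.
Outer (θ): 21π/4.

Therefore the triple integral equals 21π/4.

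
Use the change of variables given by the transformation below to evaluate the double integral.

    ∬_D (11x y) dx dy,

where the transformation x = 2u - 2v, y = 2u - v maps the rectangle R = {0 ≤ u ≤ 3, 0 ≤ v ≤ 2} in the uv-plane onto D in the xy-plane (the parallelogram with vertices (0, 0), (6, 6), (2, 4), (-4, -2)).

Compute the Jacobian determinant of (x, y) with respect to (u, v):

    ∂(x,y)/∂(u,v) = | 2  -2 | = (2)(-1) - (-2)(2) = 2.
                   | 2  -1 |

Its absolute value is |J| = 2 (the area scaling factor).

Substituting x = 2u - 2v, y = 2u - v into the integrand,

    11x y → 44u^2 - 66u v + 22v^2,

so the integral becomes

    ∬_R (44u^2 - 66u v + 22v^2) · |J| du dv = ∫_0^3 ∫_0^2 (88u^2 - 132u v + 44v^2) dv du.

Inner (v): 176u^2 - 264u + 352/3.
Outer (u): 748.

Therefore ∬_D (11x y) dx dy = 748.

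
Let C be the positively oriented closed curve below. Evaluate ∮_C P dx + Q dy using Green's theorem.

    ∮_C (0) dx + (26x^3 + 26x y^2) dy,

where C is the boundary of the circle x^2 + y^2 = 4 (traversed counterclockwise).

Green's theorem converts the closed line integral into a double integral over the enclosed region D:

    ∮_C P dx + Q dy = ∬_D (∂Q/∂x - ∂P/∂y) dA.

Here P = 0, Q = 26x^3 + 26x y^2, so

    ∂Q/∂x = 78x^2 + 26y^2,    ∂P/∂y = 0,
    ∂Q/∂x - ∂P/∂y = 78x^2 + 26y^2.

D is the region x^2 + y^2 ≤ 4. Evaluating the double integral:

In polar coordinates (x = r cos θ, y = r sin θ, dA = r dr dθ) the integrand becomes 26r^2(cos(2θ) + 2), so

    ∬_D (78x^2 + 26y^2) dA = ∫_0^{2π} ∫_0^{2} (26r^2(cos(2θ) + 2)) · r dr dθ.

Inner (r from 0 to 2): 104cos(2θ) + 208.
Outer (θ from 0 to 2π): 416π.

Therefore ∮_C P dx + Q dy = 416π.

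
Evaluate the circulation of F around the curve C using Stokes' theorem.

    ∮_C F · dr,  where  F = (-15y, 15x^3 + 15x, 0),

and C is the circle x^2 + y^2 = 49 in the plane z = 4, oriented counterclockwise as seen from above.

Let S be the flat disk x^2 + y^2 ≤ 49 in the plane z = 4, with upward unit normal n̂ = ẑ. By Stokes' theorem,

    ∮_C F · dr = ∬_S (∇ × F) · n̂ dS = ∬_D (curl F)_z dA,

where D is the disk x^2 + y^2 ≤ 49.

Compute the curl of F = (-15y, 15x^3 + 15x, 0):
    (∇ × F)_x = ∂F_z/∂y - ∂F_y/∂z = 0,
    (∇ × F)_y = ∂F_x/∂z - ∂F_z/∂x = 0,
    (∇ × F)_z = ∂F_y/∂x - ∂F_x/∂y = 45x^2 + 30.

On z = 4, (curl F)_z = 45x^2 + 30.

Convert to polar (x = r cos θ, y = r sin θ, dA = r dr dθ); the integrand becomes 45r^2cos(θ)^2 + 30, so

    ∬_D (curl F)_z dA = ∫_0^{2π} ∫_0^{7} (45r^2cos(θ)^2 + 30) · r dr dθ.

Inner (r from 0 to 7): 108045cos(θ)^2/4 + 735.
Outer (θ from 0 to 2π): 113925π/4.

Therefore ∮_C F · dr = 113925π/4.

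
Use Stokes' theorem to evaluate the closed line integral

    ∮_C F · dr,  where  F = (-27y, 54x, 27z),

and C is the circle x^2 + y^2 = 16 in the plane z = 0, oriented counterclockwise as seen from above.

Let S be the flat disk x^2 + y^2 ≤ 16 in the plane z = 0, with upward unit normal n̂ = ẑ. By Stokes' theorem,

    ∮_C F · dr = ∬_S (∇ × F) · n̂ dS = ∬_D (curl F)_z dA,

where D is the disk x^2 + y^2 ≤ 16.

Compute the curl of F = (-27y, 54x, 27z):
    (∇ × F)_x = ∂F_z/∂y - ∂F_y/∂z = 0,
    (∇ × F)_y = ∂F_x/∂z - ∂F_z/∂x = 0,
    (∇ × F)_z = ∂F_y/∂x - ∂F_x/∂y = 81.

On z = 0, (curl F)_z = 81.

Convert to polar (x = r cos θ, y = r sin θ, dA = r dr dθ); the integrand becomes 81, so

    ∬_D (curl F)_z dA = ∫_0^{2π} ∫_0^{4} (81) · r dr dθ.

Inner (r from 0 to 4): 648.
Outer (θ from 0 to 2π): 1296π.

Therefore ∮_C F · dr = 1296π.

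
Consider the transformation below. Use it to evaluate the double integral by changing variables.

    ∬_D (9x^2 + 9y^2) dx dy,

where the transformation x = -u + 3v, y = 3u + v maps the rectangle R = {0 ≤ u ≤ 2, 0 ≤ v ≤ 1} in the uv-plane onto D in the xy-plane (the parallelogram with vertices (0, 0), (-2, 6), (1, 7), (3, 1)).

Compute the Jacobian determinant of (x, y) with respect to (u, v):

    ∂(x,y)/∂(u,v) = | -1  3 | = (-1)(1) - (3)(3) = -10.
                   | 3  1 |

Its absolute value is |J| = 10 (the area scaling factor).

Substituting x = -u + 3v, y = 3u + v into the integrand,

    9x^2 + 9y^2 → 90u^2 + 90v^2,

so the integral becomes

    ∬_R (90u^2 + 90v^2) · |J| du dv = ∫_0^2 ∫_0^1 (900u^2 + 900v^2) dv du.

Inner (v): 900u^2 + 300.
Outer (u): 3000.

Therefore ∬_D (9x^2 + 9y^2) dx dy = 3000.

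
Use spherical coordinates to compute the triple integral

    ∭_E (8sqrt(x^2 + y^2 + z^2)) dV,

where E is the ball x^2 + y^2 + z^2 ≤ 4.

In spherical coordinates, x = ρ sin(φ) cos(θ), y = ρ sin(φ) sin(θ), z = ρ cos(φ), and dV = ρ^2 sin(φ) dρ dφ dθ.

The integrand becomes 8ρ, so

    ∭_E (8sqrt(x^2 + y^2 + z^2)) dV = ∫_{0}^{2π} ∫_{0}^{π} ∫_{0}^{2} (8ρ) · ρ^2 sin(φ) dρ dφ dθ.

Inner (ρ): 32sin(φ).
Middle (φ): 64.
Outer (θ): 128π.

Therefore the triple integral equals 128π.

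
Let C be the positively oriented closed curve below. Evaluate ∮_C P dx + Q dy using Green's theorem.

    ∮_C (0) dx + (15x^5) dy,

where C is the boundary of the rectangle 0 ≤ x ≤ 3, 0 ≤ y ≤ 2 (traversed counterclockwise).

Green's theorem converts the closed line integral into a double integral over the enclosed region D:

    ∮_C P dx + Q dy = ∬_D (∂Q/∂x - ∂P/∂y) dA.

Here P = 0, Q = 15x^5, so

    ∂Q/∂x = 75x^4,    ∂P/∂y = 0,
    ∂Q/∂x - ∂P/∂y = 75x^4.

D is the region 0 ≤ x ≤ 3, 0 ≤ y ≤ 2. Evaluating the double integral:

    ∬_D (75x^4) dA = ∫_0^{3} ∫_0^{2} (75x^4) dy dx.

Inner (y from 0 to 2): 150x^4.
Outer (x from 0 to 3): 7290.

Therefore ∮_C P dx + Q dy = 7290.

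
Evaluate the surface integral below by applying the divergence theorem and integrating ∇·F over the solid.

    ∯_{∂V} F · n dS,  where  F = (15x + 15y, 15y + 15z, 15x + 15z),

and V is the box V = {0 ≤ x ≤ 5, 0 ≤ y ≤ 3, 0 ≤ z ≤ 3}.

By the divergence theorem,

    ∯_{∂V} F · n dS = ∭_V (∇ · F) dV.

Compute the divergence:
    ∇ · F = ∂F_x/∂x + ∂F_y/∂y + ∂F_z/∂z = 15 + 15 + 15 = 45.

V is a rectangular box, so dV = dx dy dz with 0 ≤ x ≤ 5, 0 ≤ y ≤ 3, 0 ≤ z ≤ 3.

Integrate (45) over V as an iterated integral:

    ∭_V (∇·F) dV = ∫_0^{5} ∫_0^{3} ∫_0^{3} (45) dz dy dx.

Inner (z from 0 to 3): 135.
Middle (y from 0 to 3): 405.
Outer (x from 0 to 5): 2025.

Therefore ∯_{∂V} F · n dS = 2025.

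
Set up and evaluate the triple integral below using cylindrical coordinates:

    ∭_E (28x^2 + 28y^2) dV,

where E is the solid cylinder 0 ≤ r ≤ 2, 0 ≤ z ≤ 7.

In cylindrical coordinates, x = r cos(θ), y = r sin(θ), z = z, and dV = r dr dθ dz.

The integrand becomes 28r^2, so

    ∭_E (28x^2 + 28y^2) dV = ∫_{0}^{2π} ∫_{0}^{2} ∫_{0}^{7} (28r^2) · r dz dr dθ.

Inner (z): 196r^3.
Middle (r from 0 to 2): 784.
Outer (θ): 1568π.

Therefore the triple integral equals 1568π.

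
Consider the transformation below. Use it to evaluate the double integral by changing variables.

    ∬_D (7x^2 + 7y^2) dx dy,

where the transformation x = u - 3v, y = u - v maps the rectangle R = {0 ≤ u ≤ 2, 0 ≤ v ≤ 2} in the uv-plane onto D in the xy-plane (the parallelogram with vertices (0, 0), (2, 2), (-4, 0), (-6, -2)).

Compute the Jacobian determinant of (x, y) with respect to (u, v):

    ∂(x,y)/∂(u,v) = | 1  -3 | = (1)(-1) - (-3)(1) = 2.
                   | 1  -1 |

Its absolute value is |J| = 2 (the area scaling factor).

Substituting x = u - 3v, y = u - v into the integrand,

    7x^2 + 7y^2 → 14u^2 - 56u v + 70v^2,

so the integral becomes

    ∬_R (14u^2 - 56u v + 70v^2) · |J| du dv = ∫_0^2 ∫_0^2 (28u^2 - 112u v + 140v^2) dv du.

Inner (v): 56u^2 - 224u + 1120/3.
Outer (u): 448.

Therefore ∬_D (7x^2 + 7y^2) dx dy = 448.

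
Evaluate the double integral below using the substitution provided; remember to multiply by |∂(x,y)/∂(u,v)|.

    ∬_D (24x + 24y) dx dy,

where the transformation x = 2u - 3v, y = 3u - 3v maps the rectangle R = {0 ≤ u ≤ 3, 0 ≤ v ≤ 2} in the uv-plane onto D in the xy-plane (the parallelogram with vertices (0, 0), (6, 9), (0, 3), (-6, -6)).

Compute the Jacobian determinant of (x, y) with respect to (u, v):

    ∂(x,y)/∂(u,v) = | 2  -3 | = (2)(-3) - (-3)(3) = 3.
                   | 3  -3 |

Its absolute value is |J| = 3 (the area scaling factor).

Substituting x = 2u - 3v, y = 3u - 3v into the integrand,

    24x + 24y → 120u - 144v,

so the integral becomes

    ∬_R (120u - 144v) · |J| du dv = ∫_0^3 ∫_0^2 (360u - 432v) dv du.

Inner (v): 720u - 864.
Outer (u): 648.

Therefore ∬_D (24x + 24y) dx dy = 648.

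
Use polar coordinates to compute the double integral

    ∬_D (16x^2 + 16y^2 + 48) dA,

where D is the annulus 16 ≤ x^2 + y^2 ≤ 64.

The region D is 4 ≤ r ≤ 8, 0 ≤ θ ≤ 2π in polar coordinates, where x = r cos(θ), y = r sin(θ), and dA = r dr dθ.

Under the substitution, the integrand becomes 16r^2 + 48, so

    ∬_D (16x^2 + 16y^2 + 48) dA = ∫_{0}^{2π} ∫_{4}^{8} (16r^2 + 48) · r dr dθ.

Inner integral (in r): ∫_{4}^{8} (16r^2 + 48) · r dr = 16512.

Outer integral (in θ): ∫_{0}^{2π} (16512) dθ = 33024π.

Therefore ∬_D (16x^2 + 16y^2 + 48) dA = 33024π.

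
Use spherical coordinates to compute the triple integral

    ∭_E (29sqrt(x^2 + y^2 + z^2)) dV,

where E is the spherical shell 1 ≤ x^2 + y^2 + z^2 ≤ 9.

In spherical coordinates, x = ρ sin(φ) cos(θ), y = ρ sin(φ) sin(θ), z = ρ cos(φ), and dV = ρ^2 sin(φ) dρ dφ dθ.

The integrand becomes 29ρ, so

    ∭_E (29sqrt(x^2 + y^2 + z^2)) dV = ∫_{0}^{2π} ∫_{0}^{π} ∫_{1}^{3} (29ρ) · ρ^2 sin(φ) dρ dφ dθ.

Inner (ρ): 580sin(φ).
Middle (φ): 1160.
Outer (θ): 2320π.

Therefore the triple integral equals 2320π.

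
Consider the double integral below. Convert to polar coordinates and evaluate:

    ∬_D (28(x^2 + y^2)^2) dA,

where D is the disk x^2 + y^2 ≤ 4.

The region D is 0 ≤ r ≤ 2, 0 ≤ θ ≤ 2π in polar coordinates, where x = r cos(θ), y = r sin(θ), and dA = r dr dθ.

Under the substitution, the integrand becomes 28r^4, so

    ∬_D (28(x^2 + y^2)^2) dA = ∫_{0}^{2π} ∫_{0}^{2} (28r^4) · r dr dθ.

Inner integral (in r): ∫_{0}^{2} (28r^4) · r dr = 896/3.

Outer integral (in θ): ∫_{0}^{2π} (896/3) dθ = 1792π/3.

Therefore ∬_D (28(x^2 + y^2)^2) dA = 1792π/3.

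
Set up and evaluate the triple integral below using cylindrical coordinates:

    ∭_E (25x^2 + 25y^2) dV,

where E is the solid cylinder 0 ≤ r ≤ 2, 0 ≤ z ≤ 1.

In cylindrical coordinates, x = r cos(θ), y = r sin(θ), z = z, and dV = r dr dθ dz.

The integrand becomes 25r^2, so

    ∭_E (25x^2 + 25y^2) dV = ∫_{0}^{2π} ∫_{0}^{2} ∫_{0}^{1} (25r^2) · r dz dr dθ.

Inner (z): 25r^3.
Middle (r from 0 to 2): 100.
Outer (θ): 200π.

Therefore the triple integral equals 200π.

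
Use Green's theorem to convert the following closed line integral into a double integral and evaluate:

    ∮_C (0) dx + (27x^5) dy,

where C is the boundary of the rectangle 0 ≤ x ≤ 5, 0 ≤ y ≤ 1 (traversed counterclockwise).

Green's theorem converts the closed line integral into a double integral over the enclosed region D:

    ∮_C P dx + Q dy = ∬_D (∂Q/∂x - ∂P/∂y) dA.

Here P = 0, Q = 27x^5, so

    ∂Q/∂x = 135x^4,    ∂P/∂y = 0,
    ∂Q/∂x - ∂P/∂y = 135x^4.

D is the region 0 ≤ x ≤ 5, 0 ≤ y ≤ 1. Evaluating the double integral:

    ∬_D (135x^4) dA = ∫_0^{5} ∫_0^{1} (135x^4) dy dx.

Inner (y from 0 to 1): 135x^4.
Outer (x from 0 to 5): 84375.

Therefore ∮_C P dx + Q dy = 84375.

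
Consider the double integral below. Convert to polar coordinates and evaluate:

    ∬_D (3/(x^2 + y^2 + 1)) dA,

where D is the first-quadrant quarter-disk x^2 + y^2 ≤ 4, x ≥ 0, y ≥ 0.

The region D is 0 ≤ r ≤ 2, 0 ≤ θ ≤ π/2 in polar coordinates, where x = r cos(θ), y = r sin(θ), and dA = r dr dθ.

Under the substitution, the integrand becomes 3/(r^2 + 1), so

    ∬_D (3/(x^2 + y^2 + 1)) dA = ∫_{0}^{π/2} ∫_{0}^{2} (3/(r^2 + 1)) · r dr dθ.

Inner integral (in r): ∫_{0}^{2} (3/(r^2 + 1)) · r dr = 3log(5)/2.

Outer integral (in θ): ∫_{0}^{π/2} (3log(5)/2) dθ = 3π log(5)/4.

Therefore ∬_D (3/(x^2 + y^2 + 1)) dA = 3π log(5)/4.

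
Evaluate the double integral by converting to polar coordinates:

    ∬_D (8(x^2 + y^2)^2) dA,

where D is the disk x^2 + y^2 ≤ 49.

The region D is 0 ≤ r ≤ 7, 0 ≤ θ ≤ 2π in polar coordinates, where x = r cos(θ), y = r sin(θ), and dA = r dr dθ.

Under the substitution, the integrand becomes 8r^4, so

    ∬_D (8(x^2 + y^2)^2) dA = ∫_{0}^{2π} ∫_{0}^{7} (8r^4) · r dr dθ.

Inner integral (in r): ∫_{0}^{7} (8r^4) · r dr = 470596/3.

Outer integral (in θ): ∫_{0}^{2π} (470596/3) dθ = 941192π/3.

Therefore ∬_D (8(x^2 + y^2)^2) dA = 941192π/3.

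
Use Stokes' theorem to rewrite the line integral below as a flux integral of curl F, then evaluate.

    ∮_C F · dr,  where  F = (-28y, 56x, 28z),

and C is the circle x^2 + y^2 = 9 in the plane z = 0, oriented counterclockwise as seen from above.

Let S be the flat disk x^2 + y^2 ≤ 9 in the plane z = 0, with upward unit normal n̂ = ẑ. By Stokes' theorem,

    ∮_C F · dr = ∬_S (∇ × F) · n̂ dS = ∬_D (curl F)_z dA,

where D is the disk x^2 + y^2 ≤ 9.

Compute the curl of F = (-28y, 56x, 28z):
    (∇ × F)_x = ∂F_z/∂y - ∂F_y/∂z = 0,
    (∇ × F)_y = ∂F_x/∂z - ∂F_z/∂x = 0,
    (∇ × F)_z = ∂F_y/∂x - ∂F_x/∂y = 84.

On z = 0, (curl F)_z = 84.

Convert to polar (x = r cos θ, y = r sin θ, dA = r dr dθ); the integrand becomes 84, so

    ∬_D (curl F)_z dA = ∫_0^{2π} ∫_0^{3} (84) · r dr dθ.

Inner (r from 0 to 3): 378.
Outer (θ from 0 to 2π): 756π.

Therefore ∮_C F · dr = 756π.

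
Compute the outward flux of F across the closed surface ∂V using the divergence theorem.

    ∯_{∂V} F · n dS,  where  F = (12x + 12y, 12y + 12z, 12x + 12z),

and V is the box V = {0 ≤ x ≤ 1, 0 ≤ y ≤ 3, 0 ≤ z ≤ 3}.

By the divergence theorem,

    ∯_{∂V} F · n dS = ∭_V (∇ · F) dV.

Compute the divergence:
    ∇ · F = ∂F_x/∂x + ∂F_y/∂y + ∂F_z/∂z = 12 + 12 + 12 = 36.

V is a rectangular box, so dV = dx dy dz with 0 ≤ x ≤ 1, 0 ≤ y ≤ 3, 0 ≤ z ≤ 3.

Integrate (36) over V as an iterated integral:

    ∭_V (∇·F) dV = ∫_0^{1} ∫_0^{3} ∫_0^{3} (36) dz dy dx.

Inner (z from 0 to 3): 108.
Middle (y from 0 to 3): 324.
Outer (x from 0 to 1): 324.

Therefore ∯_{∂V} F · n dS = 324.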